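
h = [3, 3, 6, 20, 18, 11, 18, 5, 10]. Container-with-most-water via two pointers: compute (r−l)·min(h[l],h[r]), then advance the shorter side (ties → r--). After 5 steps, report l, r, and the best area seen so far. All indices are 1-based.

l=4, r=7, best area=50

[1,9] min(3,10)*8=24 best=24 * → l++
[2,9] min(3,10)*7=21 best=24 → l++
[3,9] min(6,10)*6=36 best=36 * → l++
[4,9] min(20,10)*5=50 best=50 * → r--
[4,8] min(20,5)*4=20 best=50 → r--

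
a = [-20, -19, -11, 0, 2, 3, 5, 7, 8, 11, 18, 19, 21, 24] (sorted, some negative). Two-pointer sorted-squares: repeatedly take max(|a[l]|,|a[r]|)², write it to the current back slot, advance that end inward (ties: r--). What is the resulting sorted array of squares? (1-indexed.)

[0, 4, 9, 25, 49, 64, 121, 121, 324, 361, 361, 400, 441, 576]

l=1 r=14: |-20|<=|24| out[14]=576, r--
l=1 r=13: |-20|<=|21| out[13]=441, r--
l=1 r=12: |-20|>|19| out[12]=400, l++
l=2 r=12: |-19|<=|19| out[11]=361, r--
l=2 r=11: |-19|>|18| out[10]=361, l++
l=3 r=11: |-11|<=|18| out[9]=324, r--
l=3 r=10: |-11|<=|11| out[8]=121, r--
l=3 r=9: |-11|>|8| out[7]=121, l++
l=4 r=9: |0|<=|8| out[6]=64, r--
l=4 r=8: |0|<=|7| out[5]=49, r--
l=4 r=7: |0|<=|5| out[4]=25, r--
l=4 r=6: |0|<=|3| out[3]=9, r--
l=4 r=5: |0|<=|2| out[2]=4, r--
l=4 r=4: |0|<=|0| out[1]=0, r--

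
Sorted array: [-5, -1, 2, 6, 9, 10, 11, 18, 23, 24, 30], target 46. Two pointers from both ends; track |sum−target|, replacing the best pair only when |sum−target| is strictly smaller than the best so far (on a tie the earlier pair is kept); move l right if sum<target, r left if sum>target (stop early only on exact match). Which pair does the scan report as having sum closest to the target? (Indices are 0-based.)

pair (23, 24) with sum 47 (|Δ|=1)

l=0 r=10: -5+30=25 d=21 *, l++
l=1 r=10: -1+30=29 d=17 *, l++
l=2 r=10: 2+30=32 d=14 *, l++
l=3 r=10: 6+30=36 d=10 *, l++
l=4 r=10: 9+30=39 d=7 *, l++
l=5 r=10: 10+30=40 d=6 *, l++
l=6 r=10: 11+30=41 d=5 *, l++
l=7 r=10: 18+30=48 d=2 *, r--
l=7 r=9: 18+24=42 d=4, l++
l=8 r=9: 23+24=47 d=1 *, r--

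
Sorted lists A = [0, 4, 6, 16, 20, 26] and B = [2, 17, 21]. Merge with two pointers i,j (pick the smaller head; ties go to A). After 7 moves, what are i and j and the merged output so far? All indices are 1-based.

i=1 j=1: A[i]=0<=B[j]=2 take 0, i++
i=2 j=1: A[i]=4>B[j]=2 take 2, j++
i=2 j=2: A[i]=4<=B[j]=17 take 4, i++
i=3 j=2: A[i]=6<=B[j]=17 take 6, i++
i=4 j=2: A[i]=16<=B[j]=17 take 16, i++
i=5 j=2: A[i]=20>B[j]=17 take 17, j++
i=5 j=3: A[i]=20<=B[j]=21 take 20, i++

i=6, j=3, merged so far=[0, 2, 4, 6, 16, 17, 20]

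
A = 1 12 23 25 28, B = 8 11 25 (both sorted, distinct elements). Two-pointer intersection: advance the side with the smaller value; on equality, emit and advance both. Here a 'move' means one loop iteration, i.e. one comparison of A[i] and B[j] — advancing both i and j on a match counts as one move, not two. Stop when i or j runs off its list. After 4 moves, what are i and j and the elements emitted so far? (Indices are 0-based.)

i=2, j=2, emitted=[]

[i=0,j=0] 1<8 → i++
[i=1,j=0] 12>8 → j++
[i=1,j=1] 12>11 → j++
[i=1,j=2] 12<25 → i++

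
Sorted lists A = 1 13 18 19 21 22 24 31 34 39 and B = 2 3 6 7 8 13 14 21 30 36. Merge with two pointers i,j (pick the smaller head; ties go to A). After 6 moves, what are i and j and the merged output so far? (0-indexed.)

i=0 j=0: A[i]=1<=B[j]=2 take 1, i++
i=1 j=0: A[i]=13>B[j]=2 take 2, j++
i=1 j=1: A[i]=13>B[j]=3 take 3, j++
i=1 j=2: A[i]=13>B[j]=6 take 6, j++
i=1 j=3: A[i]=13>B[j]=7 take 7, j++
i=1 j=4: A[i]=13>B[j]=8 take 8, j++

i=1, j=5, merged so far=[1, 2, 3, 6, 7, 8]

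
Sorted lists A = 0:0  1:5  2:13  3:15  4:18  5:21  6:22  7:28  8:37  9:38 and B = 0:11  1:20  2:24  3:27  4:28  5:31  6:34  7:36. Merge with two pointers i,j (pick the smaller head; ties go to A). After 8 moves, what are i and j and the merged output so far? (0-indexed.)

i=0 j=0: A[i]=0<=B[j]=11 take 0, i++
i=1 j=0: A[i]=5<=B[j]=11 take 5, i++
i=2 j=0: A[i]=13>B[j]=11 take 11, j++
i=2 j=1: A[i]=13<=B[j]=20 take 13, i++
i=3 j=1: A[i]=15<=B[j]=20 take 15, i++
i=4 j=1: A[i]=18<=B[j]=20 take 18, i++
i=5 j=1: A[i]=21>B[j]=20 take 20, j++
i=5 j=2: A[i]=21<=B[j]=24 take 21, i++

i=6, j=2, merged so far=[0, 5, 11, 13, 15, 18, 20, 21]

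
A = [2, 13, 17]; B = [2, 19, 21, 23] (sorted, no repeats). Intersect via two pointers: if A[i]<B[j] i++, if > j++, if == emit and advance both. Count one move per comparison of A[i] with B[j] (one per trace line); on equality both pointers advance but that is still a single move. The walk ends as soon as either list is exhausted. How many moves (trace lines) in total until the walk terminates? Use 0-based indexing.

3 moves

[i=0,j=0] 2==2 emit → i++,j++
[i=1,j=1] 13<19 → i++
[i=2,j=1] 17<19 → i++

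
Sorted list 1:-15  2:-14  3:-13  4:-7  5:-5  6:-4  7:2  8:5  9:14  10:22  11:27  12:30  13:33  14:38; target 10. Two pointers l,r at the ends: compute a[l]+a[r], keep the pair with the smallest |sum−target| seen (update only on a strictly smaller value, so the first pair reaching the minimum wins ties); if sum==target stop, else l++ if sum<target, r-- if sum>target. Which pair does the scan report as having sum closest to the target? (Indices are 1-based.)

pair (-4, 14) with sum 10 (|Δ|=0)

l=1 r=14: -15+38=23 d=13 *, r--
l=1 r=13: -15+33=18 d=8 *, r--
l=1 r=12: -15+30=15 d=5 *, r--
l=1 r=11: -15+27=12 d=2 *, r--
l=1 r=10: -15+22=7 d=3, l++
l=2 r=10: -14+22=8 d=2, l++
l=3 r=10: -13+22=9 d=1 *, l++
l=4 r=10: -7+22=15 d=5, r--
l=4 r=9: -7+14=7 d=3, l++
l=5 r=9: -5+14=9 d=1, l++
l=6 r=9: -4+14=10 d=0 *, stop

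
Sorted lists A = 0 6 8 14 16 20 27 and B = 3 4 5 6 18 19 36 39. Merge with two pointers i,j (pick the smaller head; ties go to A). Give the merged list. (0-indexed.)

[0, 3, 4, 5, 6, 6, 8, 14, 16, 18, 19, 20, 27, 36, 39]

i=0 j=0: A[i]=0<=B[j]=3 take 0, i++
i=1 j=0: A[i]=6>B[j]=3 take 3, j++
i=1 j=1: A[i]=6>B[j]=4 take 4, j++
i=1 j=2: A[i]=6>B[j]=5 take 5, j++
i=1 j=3: A[i]=6<=B[j]=6 take 6, i++
i=2 j=3: A[i]=8>B[j]=6 take 6, j++
i=2 j=4: A[i]=8<=B[j]=18 take 8, i++
i=3 j=4: A[i]=14<=B[j]=18 take 14, i++
i=4 j=4: A[i]=16<=B[j]=18 take 16, i++
i=5 j=4: A[i]=20>B[j]=18 take 18, j++
i=5 j=5: A[i]=20>B[j]=19 take 19, j++
i=5 j=6: A[i]=20<=B[j]=36 take 20, i++
i=6 j=6: A[i]=27<=B[j]=36 take 27, i++
i=7 j=6: A done, take B[j]=36, j++
i=7 j=7: A done, take B[j]=39, j++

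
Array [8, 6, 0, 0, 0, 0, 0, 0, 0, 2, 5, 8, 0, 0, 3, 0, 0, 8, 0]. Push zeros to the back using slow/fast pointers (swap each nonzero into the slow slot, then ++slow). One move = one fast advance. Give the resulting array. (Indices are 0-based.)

[8, 6, 2, 5, 8, 3, 8, 0, 0, 0, 0, 0, 0, 0, 0, 0, 0, 0, 0]

(s=0,f=0) a[fast]=8≠0 swap→a[0]=8 → slow++,fast++
(s=1,f=1) a[fast]=6≠0 swap→a[1]=6 → slow++,fast++
(s=2,f=2) a[fast]=0 → fast++
(s=2,f=3) a[fast]=0 → fast++
(s=2,f=4) a[fast]=0 → fast++
(s=2,f=5) a[fast]=0 → fast++
(s=2,f=6) a[fast]=0 → fast++
(s=2,f=7) a[fast]=0 → fast++
(s=2,f=8) a[fast]=0 → fast++
(s=2,f=9) a[fast]=2≠0 swap→a[2]=2 → slow++,fast++
(s=3,f=10) a[fast]=5≠0 swap→a[3]=5 → slow++,fast++
(s=4,f=11) a[fast]=8≠0 swap→a[4]=8 → slow++,fast++
(s=5,f=12) a[fast]=0 → fast++
(s=5,f=13) a[fast]=0 → fast++
(s=5,f=14) a[fast]=3≠0 swap→a[5]=3 → slow++,fast++
(s=6,f=15) a[fast]=0 → fast++
(s=6,f=16) a[fast]=0 → fast++
(s=6,f=17) a[fast]=8≠0 swap→a[6]=8 → slow++,fast++
(s=7,f=18) a[fast]=0 → fast++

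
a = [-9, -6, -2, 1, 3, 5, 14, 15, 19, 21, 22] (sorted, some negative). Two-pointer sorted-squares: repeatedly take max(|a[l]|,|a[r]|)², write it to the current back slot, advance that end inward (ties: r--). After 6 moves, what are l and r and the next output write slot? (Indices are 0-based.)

l=1, r=5, next write slot=4

[0,10] |-9|<=|22| out[10]=484 → r--
[0,9] |-9|<=|21| out[9]=441 → r--
[0,8] |-9|<=|19| out[8]=361 → r--
[0,7] |-9|<=|15| out[7]=225 → r--
[0,6] |-9|<=|14| out[6]=196 → r--
[0,5] |-9|>|5| out[5]=81 → l++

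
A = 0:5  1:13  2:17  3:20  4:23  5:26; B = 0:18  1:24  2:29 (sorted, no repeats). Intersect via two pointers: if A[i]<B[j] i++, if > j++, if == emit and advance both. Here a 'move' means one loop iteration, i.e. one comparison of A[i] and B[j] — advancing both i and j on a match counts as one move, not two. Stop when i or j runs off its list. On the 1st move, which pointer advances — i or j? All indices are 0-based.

i

i=0 j=0: 5<18, i++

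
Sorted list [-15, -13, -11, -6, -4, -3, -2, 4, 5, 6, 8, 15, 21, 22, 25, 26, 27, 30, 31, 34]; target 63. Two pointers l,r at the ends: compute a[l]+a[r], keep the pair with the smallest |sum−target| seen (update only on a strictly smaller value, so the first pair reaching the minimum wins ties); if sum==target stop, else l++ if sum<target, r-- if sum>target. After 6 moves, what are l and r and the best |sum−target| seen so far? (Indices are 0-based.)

[0,19] -15+34=19 d=44 * → l++
[1,19] -13+34=21 d=42 * → l++
[2,19] -11+34=23 d=40 * → l++
[3,19] -6+34=28 d=35 * → l++
[4,19] -4+34=30 d=33 * → l++
[5,19] -3+34=31 d=32 * → l++

l=6, r=19, best |Δ|=32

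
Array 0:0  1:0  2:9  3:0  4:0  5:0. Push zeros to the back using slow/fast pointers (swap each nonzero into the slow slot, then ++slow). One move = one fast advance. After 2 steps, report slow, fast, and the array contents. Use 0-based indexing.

slow=0 fast=0: a[fast]=0, fast++
slow=0 fast=1: a[fast]=0, fast++

slow=0, fast=2, a=[0, 0, 9, 0, 0, 0]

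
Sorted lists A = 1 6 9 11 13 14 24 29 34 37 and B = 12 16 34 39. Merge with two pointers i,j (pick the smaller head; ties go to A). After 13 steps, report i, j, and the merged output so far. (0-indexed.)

i=10, j=3, merged so far=[1, 6, 9, 11, 12, 13, 14, 16, 24, 29, 34, 34, 37]

[i=0,j=0] A[i]=1<=B[j]=12 take 1 → i++
[i=1,j=0] A[i]=6<=B[j]=12 take 6 → i++
[i=2,j=0] A[i]=9<=B[j]=12 take 9 → i++
[i=3,j=0] A[i]=11<=B[j]=12 take 11 → i++
[i=4,j=0] A[i]=13>B[j]=12 take 12 → j++
[i=4,j=1] A[i]=13<=B[j]=16 take 13 → i++
[i=5,j=1] A[i]=14<=B[j]=16 take 14 → i++
[i=6,j=1] A[i]=24>B[j]=16 take 16 → j++
[i=6,j=2] A[i]=24<=B[j]=34 take 24 → i++
[i=7,j=2] A[i]=29<=B[j]=34 take 29 → i++
[i=8,j=2] A[i]=34<=B[j]=34 take 34 → i++
[i=9,j=2] A[i]=37>B[j]=34 take 34 → j++
[i=9,j=3] A[i]=37<=B[j]=39 take 37 → i++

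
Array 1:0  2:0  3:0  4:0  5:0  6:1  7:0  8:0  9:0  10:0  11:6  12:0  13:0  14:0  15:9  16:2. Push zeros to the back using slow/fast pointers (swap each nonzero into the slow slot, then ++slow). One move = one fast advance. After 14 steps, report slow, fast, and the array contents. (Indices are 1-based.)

(s=1,f=1) a[fast]=0 → fast++
(s=1,f=2) a[fast]=0 → fast++
(s=1,f=3) a[fast]=0 → fast++
(s=1,f=4) a[fast]=0 → fast++
(s=1,f=5) a[fast]=0 → fast++
(s=1,f=6) a[fast]=1≠0 swap→a[1]=1 → slow++,fast++
(s=2,f=7) a[fast]=0 → fast++
(s=2,f=8) a[fast]=0 → fast++
(s=2,f=9) a[fast]=0 → fast++
(s=2,f=10) a[fast]=0 → fast++
(s=2,f=11) a[fast]=6≠0 swap→a[2]=6 → slow++,fast++
(s=3,f=12) a[fast]=0 → fast++
(s=3,f=13) a[fast]=0 → fast++
(s=3,f=14) a[fast]=0 → fast++

slow=3, fast=15, a=[1, 6, 0, 0, 0, 0, 0, 0, 0, 0, 0, 0, 0, 0, 9, 2]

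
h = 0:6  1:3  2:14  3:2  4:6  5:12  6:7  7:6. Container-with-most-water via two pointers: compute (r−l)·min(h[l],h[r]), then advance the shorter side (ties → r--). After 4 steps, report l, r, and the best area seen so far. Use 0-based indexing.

l=0 r=7: min(6,6)*7=42 best=42 *, r--
l=0 r=6: min(6,7)*6=36 best=42, l++
l=1 r=6: min(3,7)*5=15 best=42, l++
l=2 r=6: min(14,7)*4=28 best=42, r--

l=2, r=5, best area=42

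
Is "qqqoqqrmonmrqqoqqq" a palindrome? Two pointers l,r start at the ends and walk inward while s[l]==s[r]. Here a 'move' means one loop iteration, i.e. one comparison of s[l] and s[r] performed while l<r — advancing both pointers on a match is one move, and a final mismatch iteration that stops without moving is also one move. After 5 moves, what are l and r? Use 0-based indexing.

[0,17] 'q'=='q' → l++,r--
[1,16] 'q'=='q' → l++,r--
[2,15] 'q'=='q' → l++,r--
[3,14] 'o'=='o' → l++,r--
[4,13] 'q'=='q' → l++,r--

l=5, r=12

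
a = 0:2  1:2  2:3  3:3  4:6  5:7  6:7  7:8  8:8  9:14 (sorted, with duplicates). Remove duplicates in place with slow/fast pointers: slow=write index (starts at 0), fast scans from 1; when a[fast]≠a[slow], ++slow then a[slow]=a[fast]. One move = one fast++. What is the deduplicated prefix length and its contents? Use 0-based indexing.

slow=0 fast=1: a[fast]=2=a[slow] dup, fast++
slow=0 fast=2: a[fast]=3≠a[slow]=2 write a[1]=3, slow++,fast++
slow=1 fast=3: a[fast]=3=a[slow] dup, fast++
slow=1 fast=4: a[fast]=6≠a[slow]=3 write a[2]=6, slow++,fast++
slow=2 fast=5: a[fast]=7≠a[slow]=6 write a[3]=7, slow++,fast++
slow=3 fast=6: a[fast]=7=a[slow] dup, fast++
slow=3 fast=7: a[fast]=8≠a[slow]=7 write a[4]=8, slow++,fast++
slow=4 fast=8: a[fast]=8=a[slow] dup, fast++
slow=4 fast=9: a[fast]=14≠a[slow]=8 write a[5]=14, slow++,fast++

length 6; prefix = [2, 3, 6, 7, 8, 14]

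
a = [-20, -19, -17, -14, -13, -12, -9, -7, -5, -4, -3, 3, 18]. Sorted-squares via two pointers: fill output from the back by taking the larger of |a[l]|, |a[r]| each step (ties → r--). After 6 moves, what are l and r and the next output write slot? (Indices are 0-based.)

l=0 r=12: |-20|>|18| out[12]=400, l++
l=1 r=12: |-19|>|18| out[11]=361, l++
l=2 r=12: |-17|<=|18| out[10]=324, r--
l=2 r=11: |-17|>|3| out[9]=289, l++
l=3 r=11: |-14|>|3| out[8]=196, l++
l=4 r=11: |-13|>|3| out[7]=169, l++

l=5, r=11, next write slot=6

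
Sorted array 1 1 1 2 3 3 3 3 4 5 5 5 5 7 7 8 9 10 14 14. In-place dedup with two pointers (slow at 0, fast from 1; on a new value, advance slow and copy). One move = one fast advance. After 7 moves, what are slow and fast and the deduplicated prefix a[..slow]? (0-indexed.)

slow=0 fast=1: a[fast]=1=a[slow] dup, fast++
slow=0 fast=2: a[fast]=1=a[slow] dup, fast++
slow=0 fast=3: a[fast]=2≠a[slow]=1 write a[1]=2, slow++,fast++
slow=1 fast=4: a[fast]=3≠a[slow]=2 write a[2]=3, slow++,fast++
slow=2 fast=5: a[fast]=3=a[slow] dup, fast++
slow=2 fast=6: a[fast]=3=a[slow] dup, fast++
slow=2 fast=7: a[fast]=3=a[slow] dup, fast++

slow=2, fast=8, prefix=[1, 2, 3]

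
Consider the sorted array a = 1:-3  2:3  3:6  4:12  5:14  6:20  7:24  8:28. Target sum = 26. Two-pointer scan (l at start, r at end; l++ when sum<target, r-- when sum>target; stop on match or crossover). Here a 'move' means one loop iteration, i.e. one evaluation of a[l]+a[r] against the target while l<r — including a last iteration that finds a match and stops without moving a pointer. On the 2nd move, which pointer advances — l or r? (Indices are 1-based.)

l=1 r=8: -3+28=25 <26, l++
l=2 r=8: 3+28=31 >26, r--

r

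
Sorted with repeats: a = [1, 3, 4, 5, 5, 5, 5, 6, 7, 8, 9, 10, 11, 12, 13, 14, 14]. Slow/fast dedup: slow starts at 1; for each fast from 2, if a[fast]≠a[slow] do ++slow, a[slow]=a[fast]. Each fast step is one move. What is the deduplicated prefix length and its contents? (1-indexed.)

slow=1 fast=2: a[fast]=3≠a[slow]=1 write a[2]=3, slow++,fast++
slow=2 fast=3: a[fast]=4≠a[slow]=3 write a[3]=4, slow++,fast++
slow=3 fast=4: a[fast]=5≠a[slow]=4 write a[4]=5, slow++,fast++
slow=4 fast=5: a[fast]=5=a[slow] dup, fast++
slow=4 fast=6: a[fast]=5=a[slow] dup, fast++
slow=4 fast=7: a[fast]=5=a[slow] dup, fast++
slow=4 fast=8: a[fast]=6≠a[slow]=5 write a[5]=6, slow++,fast++
slow=5 fast=9: a[fast]=7≠a[slow]=6 write a[6]=7, slow++,fast++
slow=6 fast=10: a[fast]=8≠a[slow]=7 write a[7]=8, slow++,fast++
slow=7 fast=11: a[fast]=9≠a[slow]=8 write a[8]=9, slow++,fast++
slow=8 fast=12: a[fast]=10≠a[slow]=9 write a[9]=10, slow++,fast++
slow=9 fast=13: a[fast]=11≠a[slow]=10 write a[10]=11, slow++,fast++
slow=10 fast=14: a[fast]=12≠a[slow]=11 write a[11]=12, slow++,fast++
slow=11 fast=15: a[fast]=13≠a[slow]=12 write a[12]=13, slow++,fast++
slow=12 fast=16: a[fast]=14≠a[slow]=13 write a[13]=14, slow++,fast++
slow=13 fast=17: a[fast]=14=a[slow] dup, fast++

length 13; prefix = [1, 3, 4, 5, 6, 7, 8, 9, 10, 11, 12, 13, 14]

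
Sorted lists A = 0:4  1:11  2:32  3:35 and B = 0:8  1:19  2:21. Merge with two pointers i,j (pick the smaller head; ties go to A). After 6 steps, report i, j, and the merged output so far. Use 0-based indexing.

i=3, j=3, merged so far=[4, 8, 11, 19, 21, 32]

i=0 j=0: A[i]=4<=B[j]=8 take 4, i++
i=1 j=0: A[i]=11>B[j]=8 take 8, j++
i=1 j=1: A[i]=11<=B[j]=19 take 11, i++
i=2 j=1: A[i]=32>B[j]=19 take 19, j++
i=2 j=2: A[i]=32>B[j]=21 take 21, j++
i=2 j=3: B done, take A[i]=32, i++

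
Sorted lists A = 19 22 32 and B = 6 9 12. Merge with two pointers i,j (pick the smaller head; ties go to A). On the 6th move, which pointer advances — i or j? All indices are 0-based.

i=0 j=0: A[i]=19>B[j]=6 take 6, j++
i=0 j=1: A[i]=19>B[j]=9 take 9, j++
i=0 j=2: A[i]=19>B[j]=12 take 12, j++
i=0 j=3: B done, take A[i]=19, i++
i=1 j=3: B done, take A[i]=22, i++
i=2 j=3: B done, take A[i]=32, i++

i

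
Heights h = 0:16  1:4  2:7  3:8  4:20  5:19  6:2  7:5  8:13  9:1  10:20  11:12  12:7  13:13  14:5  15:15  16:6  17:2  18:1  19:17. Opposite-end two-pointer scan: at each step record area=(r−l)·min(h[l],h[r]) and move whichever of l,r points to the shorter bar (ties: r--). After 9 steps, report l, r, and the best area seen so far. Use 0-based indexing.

l=4, r=14, best area=304

l=0 r=19: min(16,17)*19=304 best=304 *, l++
l=1 r=19: min(4,17)*18=72 best=304, l++
l=2 r=19: min(7,17)*17=119 best=304, l++
l=3 r=19: min(8,17)*16=128 best=304, l++
l=4 r=19: min(20,17)*15=255 best=304, r--
l=4 r=18: min(20,1)*14=14 best=304, r--
l=4 r=17: min(20,2)*13=26 best=304, r--
l=4 r=16: min(20,6)*12=72 best=304, r--
l=4 r=15: min(20,15)*11=165 best=304, r--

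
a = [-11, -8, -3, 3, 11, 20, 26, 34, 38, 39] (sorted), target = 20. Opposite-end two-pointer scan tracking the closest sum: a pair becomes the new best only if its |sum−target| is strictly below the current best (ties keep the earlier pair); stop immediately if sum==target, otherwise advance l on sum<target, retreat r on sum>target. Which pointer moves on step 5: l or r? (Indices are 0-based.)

l=0 r=9: -11+39=28 d=8 *, r--
l=0 r=8: -11+38=27 d=7 *, r--
l=0 r=7: -11+34=23 d=3 *, r--
l=0 r=6: -11+26=15 d=5, l++
l=1 r=6: -8+26=18 d=2 *, l++

l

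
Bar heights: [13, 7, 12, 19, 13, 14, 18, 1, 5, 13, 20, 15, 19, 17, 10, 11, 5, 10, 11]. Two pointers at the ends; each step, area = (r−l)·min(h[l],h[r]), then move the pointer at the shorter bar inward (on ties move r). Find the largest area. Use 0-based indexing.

max area = 198

[0,18] min(13,11)*18=198 best=198 * → r--
[0,17] min(13,10)*17=170 best=198 → r--
[0,16] min(13,5)*16=80 best=198 → r--
[0,15] min(13,11)*15=165 best=198 → r--
[0,14] min(13,10)*14=140 best=198 → r--
[0,13] min(13,17)*13=169 best=198 → l++
[1,13] min(7,17)*12=84 best=198 → l++
[2,13] min(12,17)*11=132 best=198 → l++
[3,13] min(19,17)*10=170 best=198 → r--
[3,12] min(19,19)*9=171 best=198 → r--
[3,11] min(19,15)*8=120 best=198 → r--
[3,10] min(19,20)*7=133 best=198 → l++
[4,10] min(13,20)*6=78 best=198 → l++
[5,10] min(14,20)*5=70 best=198 → l++
[6,10] min(18,20)*4=72 best=198 → l++
[7,10] min(1,20)*3=3 best=198 → l++
[8,10] min(5,20)*2=10 best=198 → l++
[9,10] min(13,20)*1=13 best=198 → l++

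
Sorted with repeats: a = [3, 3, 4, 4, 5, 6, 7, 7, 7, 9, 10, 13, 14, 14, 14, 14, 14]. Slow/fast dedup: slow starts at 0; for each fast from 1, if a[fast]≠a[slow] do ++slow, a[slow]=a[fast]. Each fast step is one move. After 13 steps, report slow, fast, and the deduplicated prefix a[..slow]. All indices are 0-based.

slow=0 fast=1: a[fast]=3=a[slow] dup, fast++
slow=0 fast=2: a[fast]=4≠a[slow]=3 write a[1]=4, slow++,fast++
slow=1 fast=3: a[fast]=4=a[slow] dup, fast++
slow=1 fast=4: a[fast]=5≠a[slow]=4 write a[2]=5, slow++,fast++
slow=2 fast=5: a[fast]=6≠a[slow]=5 write a[3]=6, slow++,fast++
slow=3 fast=6: a[fast]=7≠a[slow]=6 write a[4]=7, slow++,fast++
slow=4 fast=7: a[fast]=7=a[slow] dup, fast++
slow=4 fast=8: a[fast]=7=a[slow] dup, fast++
slow=4 fast=9: a[fast]=9≠a[slow]=7 write a[5]=9, slow++,fast++
slow=5 fast=10: a[fast]=10≠a[slow]=9 write a[6]=10, slow++,fast++
slow=6 fast=11: a[fast]=13≠a[slow]=10 write a[7]=13, slow++,fast++
slow=7 fast=12: a[fast]=14≠a[slow]=13 write a[8]=14, slow++,fast++
slow=8 fast=13: a[fast]=14=a[slow] dup, fast++

slow=8, fast=14, prefix=[3, 4, 5, 6, 7, 9, 10, 13, 14]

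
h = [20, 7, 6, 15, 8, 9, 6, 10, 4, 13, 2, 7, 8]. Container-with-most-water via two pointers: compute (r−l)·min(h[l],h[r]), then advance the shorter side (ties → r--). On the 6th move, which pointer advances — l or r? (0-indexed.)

r

l=0 r=12: min(20,8)*12=96 best=96 *, r--
l=0 r=11: min(20,7)*11=77 best=96, r--
l=0 r=10: min(20,2)*10=20 best=96, r--
l=0 r=9: min(20,13)*9=117 best=117 *, r--
l=0 r=8: min(20,4)*8=32 best=117, r--
l=0 r=7: min(20,10)*7=70 best=117, r--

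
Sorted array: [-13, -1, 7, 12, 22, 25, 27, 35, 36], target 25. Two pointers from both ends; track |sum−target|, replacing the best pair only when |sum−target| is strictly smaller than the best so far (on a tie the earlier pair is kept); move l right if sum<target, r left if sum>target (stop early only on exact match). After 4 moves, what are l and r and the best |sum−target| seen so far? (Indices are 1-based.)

l=2, r=6, best |Δ|=1

[1,9] -13+36=23 d=2 * → l++
[2,9] -1+36=35 d=10 → r--
[2,8] -1+35=34 d=9 → r--
[2,7] -1+27=26 d=1 * → r--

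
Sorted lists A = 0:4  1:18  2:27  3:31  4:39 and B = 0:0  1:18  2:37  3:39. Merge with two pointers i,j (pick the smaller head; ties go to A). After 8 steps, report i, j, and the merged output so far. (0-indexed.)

i=5, j=3, merged so far=[0, 4, 18, 18, 27, 31, 37, 39]

i=0 j=0: A[i]=4>B[j]=0 take 0, j++
i=0 j=1: A[i]=4<=B[j]=18 take 4, i++
i=1 j=1: A[i]=18<=B[j]=18 take 18, i++
i=2 j=1: A[i]=27>B[j]=18 take 18, j++
i=2 j=2: A[i]=27<=B[j]=37 take 27, i++
i=3 j=2: A[i]=31<=B[j]=37 take 31, i++
i=4 j=2: A[i]=39>B[j]=37 take 37, j++
i=4 j=3: A[i]=39<=B[j]=39 take 39, i++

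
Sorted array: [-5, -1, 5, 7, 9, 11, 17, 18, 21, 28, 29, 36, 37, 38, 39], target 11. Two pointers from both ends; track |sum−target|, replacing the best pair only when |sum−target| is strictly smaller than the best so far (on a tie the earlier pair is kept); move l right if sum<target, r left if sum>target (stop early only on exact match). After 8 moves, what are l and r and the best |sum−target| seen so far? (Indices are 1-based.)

l=1, r=7, best |Δ|=2

l=1 r=15: -5+39=34 d=23 *, r--
l=1 r=14: -5+38=33 d=22 *, r--
l=1 r=13: -5+37=32 d=21 *, r--
l=1 r=12: -5+36=31 d=20 *, r--
l=1 r=11: -5+29=24 d=13 *, r--
l=1 r=10: -5+28=23 d=12 *, r--
l=1 r=9: -5+21=16 d=5 *, r--
l=1 r=8: -5+18=13 d=2 *, r--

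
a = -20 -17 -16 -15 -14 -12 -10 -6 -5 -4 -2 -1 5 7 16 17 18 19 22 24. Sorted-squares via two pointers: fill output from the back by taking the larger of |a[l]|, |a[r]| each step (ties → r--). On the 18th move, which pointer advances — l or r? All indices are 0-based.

l

[0,19] |-20|<=|24| out[19]=576 → r--
[0,18] |-20|<=|22| out[18]=484 → r--
[0,17] |-20|>|19| out[17]=400 → l++
[1,17] |-17|<=|19| out[16]=361 → r--
[1,16] |-17|<=|18| out[15]=324 → r--
[1,15] |-17|<=|17| out[14]=289 → r--
[1,14] |-17|>|16| out[13]=289 → l++
[2,14] |-16|<=|16| out[12]=256 → r--
[2,13] |-16|>|7| out[11]=256 → l++
[3,13] |-15|>|7| out[10]=225 → l++
[4,13] |-14|>|7| out[9]=196 → l++
[5,13] |-12|>|7| out[8]=144 → l++
[6,13] |-10|>|7| out[7]=100 → l++
[7,13] |-6|<=|7| out[6]=49 → r--
[7,12] |-6|>|5| out[5]=36 → l++
[8,12] |-5|<=|5| out[4]=25 → r--
[8,11] |-5|>|-1| out[3]=25 → l++
[9,11] |-4|>|-1| out[2]=16 → l++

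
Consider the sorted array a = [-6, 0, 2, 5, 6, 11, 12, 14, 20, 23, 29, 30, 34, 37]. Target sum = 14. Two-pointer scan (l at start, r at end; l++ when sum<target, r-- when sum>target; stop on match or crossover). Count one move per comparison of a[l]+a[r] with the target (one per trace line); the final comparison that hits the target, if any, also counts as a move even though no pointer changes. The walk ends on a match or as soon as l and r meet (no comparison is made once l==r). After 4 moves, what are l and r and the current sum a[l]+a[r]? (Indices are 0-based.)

[0,13] -6+37=31 >14 → r--
[0,12] -6+34=28 >14 → r--
[0,11] -6+30=24 >14 → r--
[0,10] -6+29=23 >14 → r--

l=0, r=9, sum=17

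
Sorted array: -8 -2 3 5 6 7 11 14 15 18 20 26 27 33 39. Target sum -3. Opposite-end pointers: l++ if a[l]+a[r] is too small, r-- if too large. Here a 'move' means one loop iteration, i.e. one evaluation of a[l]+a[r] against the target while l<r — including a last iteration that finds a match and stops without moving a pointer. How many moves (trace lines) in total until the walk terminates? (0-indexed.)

12 moves

[0,14] -8+39=31 >-3 → r--
[0,13] -8+33=25 >-3 → r--
[0,12] -8+27=19 >-3 → r--
[0,11] -8+26=18 >-3 → r--
[0,10] -8+20=12 >-3 → r--
[0,9] -8+18=10 >-3 → r--
[0,8] -8+15=7 >-3 → r--
[0,7] -8+14=6 >-3 → r--
[0,6] -8+11=3 >-3 → r--
[0,5] -8+7=-1 >-3 → r--
[0,4] -8+6=-2 >-3 → r--
[0,3] -8+5=-3 → found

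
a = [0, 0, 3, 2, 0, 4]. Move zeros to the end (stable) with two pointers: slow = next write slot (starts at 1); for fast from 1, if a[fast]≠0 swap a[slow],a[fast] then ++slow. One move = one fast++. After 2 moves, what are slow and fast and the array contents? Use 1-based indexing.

slow=1, fast=3, a=[0, 0, 3, 2, 0, 4]

(s=1,f=1) a[fast]=0 → fast++
(s=1,f=2) a[fast]=0 → fast++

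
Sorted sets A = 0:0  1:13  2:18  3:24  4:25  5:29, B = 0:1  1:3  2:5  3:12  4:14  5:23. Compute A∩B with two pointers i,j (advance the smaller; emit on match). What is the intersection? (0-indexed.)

intersection = []

i=0 j=0: 0<1, i++
i=1 j=0: 13>1, j++
i=1 j=1: 13>3, j++
i=1 j=2: 13>5, j++
i=1 j=3: 13>12, j++
i=1 j=4: 13<14, i++
i=2 j=4: 18>14, j++
i=2 j=5: 18<23, i++
i=3 j=5: 24>23, j++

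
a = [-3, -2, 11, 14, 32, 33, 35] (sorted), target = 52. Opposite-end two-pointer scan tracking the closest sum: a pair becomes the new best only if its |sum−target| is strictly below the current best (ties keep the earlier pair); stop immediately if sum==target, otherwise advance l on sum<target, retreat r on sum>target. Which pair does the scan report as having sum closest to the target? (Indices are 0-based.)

pair (14, 35) with sum 49 (|Δ|=3)

l=0 r=6: -3+35=32 d=20 *, l++
l=1 r=6: -2+35=33 d=19 *, l++
l=2 r=6: 11+35=46 d=6 *, l++
l=3 r=6: 14+35=49 d=3 *, l++
l=4 r=6: 32+35=67 d=15, r--
l=4 r=5: 32+33=65 d=13, r--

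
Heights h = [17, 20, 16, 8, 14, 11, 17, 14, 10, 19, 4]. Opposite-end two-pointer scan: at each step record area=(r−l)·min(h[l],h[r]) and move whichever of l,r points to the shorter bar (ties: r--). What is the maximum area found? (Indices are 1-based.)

max area = 153

[1,11] min(17,4)*10=40 best=40 * → r--
[1,10] min(17,19)*9=153 best=153 * → l++
[2,10] min(20,19)*8=152 best=153 → r--
[2,9] min(20,10)*7=70 best=153 → r--
[2,8] min(20,14)*6=84 best=153 → r--
[2,7] min(20,17)*5=85 best=153 → r--
[2,6] min(20,11)*4=44 best=153 → r--
[2,5] min(20,14)*3=42 best=153 → r--
[2,4] min(20,8)*2=16 best=153 → r--
[2,3] min(20,16)*1=16 best=153 → r--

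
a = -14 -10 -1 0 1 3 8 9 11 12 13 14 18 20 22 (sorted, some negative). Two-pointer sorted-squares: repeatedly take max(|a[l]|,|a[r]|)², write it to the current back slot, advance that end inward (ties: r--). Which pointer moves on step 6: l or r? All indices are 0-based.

l=0 r=14: |-14|<=|22| out[14]=484, r--
l=0 r=13: |-14|<=|20| out[13]=400, r--
l=0 r=12: |-14|<=|18| out[12]=324, r--
l=0 r=11: |-14|<=|14| out[11]=196, r--
l=0 r=10: |-14|>|13| out[10]=196, l++
l=1 r=10: |-10|<=|13| out[9]=169, r--

r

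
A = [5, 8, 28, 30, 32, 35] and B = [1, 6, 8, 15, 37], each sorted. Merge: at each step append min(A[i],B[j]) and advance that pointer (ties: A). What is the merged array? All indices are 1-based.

[1, 5, 6, 8, 8, 15, 28, 30, 32, 35, 37]

[i=1,j=1] A[i]=5>B[j]=1 take 1 → j++
[i=1,j=2] A[i]=5<=B[j]=6 take 5 → i++
[i=2,j=2] A[i]=8>B[j]=6 take 6 → j++
[i=2,j=3] A[i]=8<=B[j]=8 take 8 → i++
[i=3,j=3] A[i]=28>B[j]=8 take 8 → j++
[i=3,j=4] A[i]=28>B[j]=15 take 15 → j++
[i=3,j=5] A[i]=28<=B[j]=37 take 28 → i++
[i=4,j=5] A[i]=30<=B[j]=37 take 30 → i++
[i=5,j=5] A[i]=32<=B[j]=37 take 32 → i++
[i=6,j=5] A[i]=35<=B[j]=37 take 35 → i++
[i=7,j=5] A done, take B[j]=37 → j++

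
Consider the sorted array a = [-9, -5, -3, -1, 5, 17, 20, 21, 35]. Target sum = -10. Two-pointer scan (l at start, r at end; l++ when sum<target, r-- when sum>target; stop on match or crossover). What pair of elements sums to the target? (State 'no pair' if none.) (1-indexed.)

l=1 r=9: -9+35=26 >-10, r--
l=1 r=8: -9+21=12 >-10, r--
l=1 r=7: -9+20=11 >-10, r--
l=1 r=6: -9+17=8 >-10, r--
l=1 r=5: -9+5=-4 >-10, r--
l=1 r=4: -9+-1=-10, found

(-9, -1)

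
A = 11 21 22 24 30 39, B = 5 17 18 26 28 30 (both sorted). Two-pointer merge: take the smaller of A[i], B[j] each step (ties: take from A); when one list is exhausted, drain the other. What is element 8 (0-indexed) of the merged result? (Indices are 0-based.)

merged[8] = 28

i=0 j=0: A[i]=11>B[j]=5 take 5, j++
i=0 j=1: A[i]=11<=B[j]=17 take 11, i++
i=1 j=1: A[i]=21>B[j]=17 take 17, j++
i=1 j=2: A[i]=21>B[j]=18 take 18, j++
i=1 j=3: A[i]=21<=B[j]=26 take 21, i++
i=2 j=3: A[i]=22<=B[j]=26 take 22, i++
i=3 j=3: A[i]=24<=B[j]=26 take 24, i++
i=4 j=3: A[i]=30>B[j]=26 take 26, j++
i=4 j=4: A[i]=30>B[j]=28 take 28, j++
i=4 j=5: A[i]=30<=B[j]=30 take 30, i++
i=5 j=5: A[i]=39>B[j]=30 take 30, j++
i=5 j=6: B done, take A[i]=39, i++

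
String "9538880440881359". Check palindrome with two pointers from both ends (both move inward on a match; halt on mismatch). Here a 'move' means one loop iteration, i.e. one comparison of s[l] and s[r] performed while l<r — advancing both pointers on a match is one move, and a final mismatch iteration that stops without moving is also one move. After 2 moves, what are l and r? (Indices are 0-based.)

l=2, r=13

[0,15] '9'=='9' → l++,r--
[1,14] '5'=='5' → l++,r--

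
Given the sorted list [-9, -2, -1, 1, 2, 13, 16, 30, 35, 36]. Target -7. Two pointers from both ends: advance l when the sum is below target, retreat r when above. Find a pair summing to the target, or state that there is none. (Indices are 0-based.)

[0,9] -9+36=27 >-7 → r--
[0,8] -9+35=26 >-7 → r--
[0,7] -9+30=21 >-7 → r--
[0,6] -9+16=7 >-7 → r--
[0,5] -9+13=4 >-7 → r--
[0,4] -9+2=-7 → found

(-9, 2)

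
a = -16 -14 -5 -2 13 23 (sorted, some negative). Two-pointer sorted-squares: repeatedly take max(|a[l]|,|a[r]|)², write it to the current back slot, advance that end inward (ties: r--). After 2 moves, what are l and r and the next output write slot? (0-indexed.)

l=0 r=5: |-16|<=|23| out[5]=529, r--
l=0 r=4: |-16|>|13| out[4]=256, l++

l=1, r=4, next write slot=3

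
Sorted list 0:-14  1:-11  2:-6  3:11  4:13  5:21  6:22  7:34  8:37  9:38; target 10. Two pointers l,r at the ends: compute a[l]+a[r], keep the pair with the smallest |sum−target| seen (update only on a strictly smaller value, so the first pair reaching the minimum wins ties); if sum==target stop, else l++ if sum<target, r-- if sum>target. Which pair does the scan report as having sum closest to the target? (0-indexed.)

[0,9] -14+38=24 d=14 * → r--
[0,8] -14+37=23 d=13 * → r--
[0,7] -14+34=20 d=10 * → r--
[0,6] -14+22=8 d=2 * → l++
[1,6] -11+22=11 d=1 * → r--
[1,5] -11+21=10 d=0 * → stop

pair (-11, 21) with sum 10 (|Δ|=0)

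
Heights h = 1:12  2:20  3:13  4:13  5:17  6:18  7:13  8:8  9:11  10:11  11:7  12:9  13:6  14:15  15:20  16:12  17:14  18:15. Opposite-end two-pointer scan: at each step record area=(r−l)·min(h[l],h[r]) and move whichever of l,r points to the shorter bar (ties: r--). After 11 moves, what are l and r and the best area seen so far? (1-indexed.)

[1,18] min(12,15)*17=204 best=204 * → l++
[2,18] min(20,15)*16=240 best=240 * → r--
[2,17] min(20,14)*15=210 best=240 → r--
[2,16] min(20,12)*14=168 best=240 → r--
[2,15] min(20,20)*13=260 best=260 * → r--
[2,14] min(20,15)*12=180 best=260 → r--
[2,13] min(20,6)*11=66 best=260 → r--
[2,12] min(20,9)*10=90 best=260 → r--
[2,11] min(20,7)*9=63 best=260 → r--
[2,10] min(20,11)*8=88 best=260 → r--
[2,9] min(20,11)*7=77 best=260 → r--

l=2, r=8, best area=260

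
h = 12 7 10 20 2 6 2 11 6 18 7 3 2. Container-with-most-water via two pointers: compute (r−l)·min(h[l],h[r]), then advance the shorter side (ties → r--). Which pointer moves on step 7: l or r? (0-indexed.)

[0,12] min(12,2)*12=24 best=24 * → r--
[0,11] min(12,3)*11=33 best=33 * → r--
[0,10] min(12,7)*10=70 best=70 * → r--
[0,9] min(12,18)*9=108 best=108 * → l++
[1,9] min(7,18)*8=56 best=108 → l++
[2,9] min(10,18)*7=70 best=108 → l++
[3,9] min(20,18)*6=108 best=108 → r--

r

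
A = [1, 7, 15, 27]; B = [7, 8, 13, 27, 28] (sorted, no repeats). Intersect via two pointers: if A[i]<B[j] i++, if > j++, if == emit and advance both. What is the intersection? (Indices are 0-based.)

intersection = [7, 27]

i=0 j=0: 1<7, i++
i=1 j=0: 7==7 emit, i++,j++
i=2 j=1: 15>8, j++
i=2 j=2: 15>13, j++
i=2 j=3: 15<27, i++
i=3 j=3: 27==27 emit, i++,j++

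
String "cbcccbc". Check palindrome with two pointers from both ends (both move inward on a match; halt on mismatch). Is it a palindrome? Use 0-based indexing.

palindrome

[0,6] 'c'=='c' → l++,r--
[1,5] 'b'=='b' → l++,r--
[2,4] 'c'=='c' → l++,r--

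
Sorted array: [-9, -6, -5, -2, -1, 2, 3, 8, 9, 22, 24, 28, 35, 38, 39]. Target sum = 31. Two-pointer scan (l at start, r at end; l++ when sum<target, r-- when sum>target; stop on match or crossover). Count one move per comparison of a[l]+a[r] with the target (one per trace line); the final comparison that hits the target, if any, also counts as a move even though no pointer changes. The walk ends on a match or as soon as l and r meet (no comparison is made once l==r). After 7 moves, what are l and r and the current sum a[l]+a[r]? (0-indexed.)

l=4, r=11, sum=27

l=0 r=14: -9+39=30 <31, l++
l=1 r=14: -6+39=33 >31, r--
l=1 r=13: -6+38=32 >31, r--
l=1 r=12: -6+35=29 <31, l++
l=2 r=12: -5+35=30 <31, l++
l=3 r=12: -2+35=33 >31, r--
l=3 r=11: -2+28=26 <31, l++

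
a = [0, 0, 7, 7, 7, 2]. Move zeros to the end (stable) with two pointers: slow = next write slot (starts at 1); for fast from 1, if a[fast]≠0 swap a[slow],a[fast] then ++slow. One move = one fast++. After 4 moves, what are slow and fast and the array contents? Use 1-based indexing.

slow=3, fast=5, a=[7, 7, 0, 0, 7, 2]

slow=1 fast=1: a[fast]=0, fast++
slow=1 fast=2: a[fast]=0, fast++
slow=1 fast=3: a[fast]=7≠0 swap→a[1]=7, slow++,fast++
slow=2 fast=4: a[fast]=7≠0 swap→a[2]=7, slow++,fast++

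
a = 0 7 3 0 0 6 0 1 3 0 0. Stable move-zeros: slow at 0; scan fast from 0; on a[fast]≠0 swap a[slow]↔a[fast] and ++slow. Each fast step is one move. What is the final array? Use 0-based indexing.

slow=0 fast=0: a[fast]=0, fast++
slow=0 fast=1: a[fast]=7≠0 swap→a[0]=7, slow++,fast++
slow=1 fast=2: a[fast]=3≠0 swap→a[1]=3, slow++,fast++
slow=2 fast=3: a[fast]=0, fast++
slow=2 fast=4: a[fast]=0, fast++
slow=2 fast=5: a[fast]=6≠0 swap→a[2]=6, slow++,fast++
slow=3 fast=6: a[fast]=0, fast++
slow=3 fast=7: a[fast]=1≠0 swap→a[3]=1, slow++,fast++
slow=4 fast=8: a[fast]=3≠0 swap→a[4]=3, slow++,fast++
slow=5 fast=9: a[fast]=0, fast++
slow=5 fast=10: a[fast]=0, fast++

[7, 3, 6, 1, 3, 0, 0, 0, 0, 0, 0]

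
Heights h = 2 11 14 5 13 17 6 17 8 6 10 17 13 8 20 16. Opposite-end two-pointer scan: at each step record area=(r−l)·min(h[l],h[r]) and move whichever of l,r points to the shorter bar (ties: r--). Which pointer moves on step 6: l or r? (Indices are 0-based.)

l=0 r=15: min(2,16)*15=30 best=30 *, l++
l=1 r=15: min(11,16)*14=154 best=154 *, l++
l=2 r=15: min(14,16)*13=182 best=182 *, l++
l=3 r=15: min(5,16)*12=60 best=182, l++
l=4 r=15: min(13,16)*11=143 best=182, l++
l=5 r=15: min(17,16)*10=160 best=182, r--

r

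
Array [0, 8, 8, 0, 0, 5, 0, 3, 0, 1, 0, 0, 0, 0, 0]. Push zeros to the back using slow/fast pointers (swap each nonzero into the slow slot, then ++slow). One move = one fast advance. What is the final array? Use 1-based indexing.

slow=1 fast=1: a[fast]=0, fast++
slow=1 fast=2: a[fast]=8≠0 swap→a[1]=8, slow++,fast++
slow=2 fast=3: a[fast]=8≠0 swap→a[2]=8, slow++,fast++
slow=3 fast=4: a[fast]=0, fast++
slow=3 fast=5: a[fast]=0, fast++
slow=3 fast=6: a[fast]=5≠0 swap→a[3]=5, slow++,fast++
slow=4 fast=7: a[fast]=0, fast++
slow=4 fast=8: a[fast]=3≠0 swap→a[4]=3, slow++,fast++
slow=5 fast=9: a[fast]=0, fast++
slow=5 fast=10: a[fast]=1≠0 swap→a[5]=1, slow++,fast++
slow=6 fast=11: a[fast]=0, fast++
slow=6 fast=12: a[fast]=0, fast++
slow=6 fast=13: a[fast]=0, fast++
slow=6 fast=14: a[fast]=0, fast++
slow=6 fast=15: a[fast]=0, fast++

[8, 8, 5, 3, 1, 0, 0, 0, 0, 0, 0, 0, 0, 0, 0]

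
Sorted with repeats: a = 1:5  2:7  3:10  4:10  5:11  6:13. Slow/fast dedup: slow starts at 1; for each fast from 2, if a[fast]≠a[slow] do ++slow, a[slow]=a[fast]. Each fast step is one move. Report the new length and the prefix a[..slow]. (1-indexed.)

slow=1 fast=2: a[fast]=7≠a[slow]=5 write a[2]=7, slow++,fast++
slow=2 fast=3: a[fast]=10≠a[slow]=7 write a[3]=10, slow++,fast++
slow=3 fast=4: a[fast]=10=a[slow] dup, fast++
slow=3 fast=5: a[fast]=11≠a[slow]=10 write a[4]=11, slow++,fast++
slow=4 fast=6: a[fast]=13≠a[slow]=11 write a[5]=13, slow++,fast++

length 5; prefix = [5, 7, 10, 11, 13]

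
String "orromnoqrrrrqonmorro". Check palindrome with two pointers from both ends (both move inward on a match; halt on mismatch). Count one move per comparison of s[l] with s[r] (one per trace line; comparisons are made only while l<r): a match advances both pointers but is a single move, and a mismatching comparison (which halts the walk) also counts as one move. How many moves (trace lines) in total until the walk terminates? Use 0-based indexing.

[0,19] 'o'=='o' → l++,r--
[1,18] 'r'=='r' → l++,r--
[2,17] 'r'=='r' → l++,r--
[3,16] 'o'=='o' → l++,r--
[4,15] 'm'=='m' → l++,r--
[5,14] 'n'=='n' → l++,r--
[6,13] 'o'=='o' → l++,r--
[7,12] 'q'=='q' → l++,r--
[8,11] 'r'=='r' → l++,r--
[9,10] 'r'=='r' → l++,r--

10 moves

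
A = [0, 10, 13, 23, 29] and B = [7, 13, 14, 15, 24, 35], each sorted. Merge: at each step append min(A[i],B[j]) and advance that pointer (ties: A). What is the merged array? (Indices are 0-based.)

[0, 7, 10, 13, 13, 14, 15, 23, 24, 29, 35]

[i=0,j=0] A[i]=0<=B[j]=7 take 0 → i++
[i=1,j=0] A[i]=10>B[j]=7 take 7 → j++
[i=1,j=1] A[i]=10<=B[j]=13 take 10 → i++
[i=2,j=1] A[i]=13<=B[j]=13 take 13 → i++
[i=3,j=1] A[i]=23>B[j]=13 take 13 → j++
[i=3,j=2] A[i]=23>B[j]=14 take 14 → j++
[i=3,j=3] A[i]=23>B[j]=15 take 15 → j++
[i=3,j=4] A[i]=23<=B[j]=24 take 23 → i++
[i=4,j=4] A[i]=29>B[j]=24 take 24 → j++
[i=4,j=5] A[i]=29<=B[j]=35 take 29 → i++
[i=5,j=5] A done, take B[j]=35 → j++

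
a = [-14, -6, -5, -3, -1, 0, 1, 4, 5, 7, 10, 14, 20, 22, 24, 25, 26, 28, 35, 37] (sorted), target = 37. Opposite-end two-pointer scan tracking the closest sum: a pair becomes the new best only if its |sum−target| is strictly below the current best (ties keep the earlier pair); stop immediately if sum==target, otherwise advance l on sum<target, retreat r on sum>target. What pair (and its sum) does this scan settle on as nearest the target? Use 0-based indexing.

pair (0, 37) with sum 37 (|Δ|=0)

l=0 r=19: -14+37=23 d=14 *, l++
l=1 r=19: -6+37=31 d=6 *, l++
l=2 r=19: -5+37=32 d=5 *, l++
l=3 r=19: -3+37=34 d=3 *, l++
l=4 r=19: -1+37=36 d=1 *, l++
l=5 r=19: 0+37=37 d=0 *, stop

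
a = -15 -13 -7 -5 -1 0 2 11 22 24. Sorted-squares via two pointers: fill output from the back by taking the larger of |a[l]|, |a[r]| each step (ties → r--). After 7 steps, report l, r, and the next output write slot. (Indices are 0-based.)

l=4, r=6, next write slot=2

l=0 r=9: |-15|<=|24| out[9]=576, r--
l=0 r=8: |-15|<=|22| out[8]=484, r--
l=0 r=7: |-15|>|11| out[7]=225, l++
l=1 r=7: |-13|>|11| out[6]=169, l++
l=2 r=7: |-7|<=|11| out[5]=121, r--
l=2 r=6: |-7|>|2| out[4]=49, l++
l=3 r=6: |-5|>|2| out[3]=25, l++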